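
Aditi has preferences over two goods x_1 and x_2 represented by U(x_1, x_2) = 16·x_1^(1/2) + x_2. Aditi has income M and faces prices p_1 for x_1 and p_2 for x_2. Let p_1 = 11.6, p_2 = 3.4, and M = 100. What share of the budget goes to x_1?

share on x_1 = 0.6378

Utility is quasi-linear in x_2; the FOC for x_1 is 8/√x_1 = p_1/p_2.
Thus x_1* = (8·p_2/p_1)² — independent of M — with the rest of income spent on x_2.
Plugging in: x_1* = (8·3.4/11.6)² = 5.4982, x_2* = 10.6531.
Expenditure on x_1: 11.6·5.4982 = 63.7793; share = 0.6378.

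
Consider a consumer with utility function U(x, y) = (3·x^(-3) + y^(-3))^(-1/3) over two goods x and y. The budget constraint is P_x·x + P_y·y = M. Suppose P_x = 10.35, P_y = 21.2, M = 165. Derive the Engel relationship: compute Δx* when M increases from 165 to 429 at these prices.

MU_x ∝ 3·x^(-4), MU_y ∝ y^(-4), so MRS = 3·(y/x)^(4) = P_x/P_y.
Solve for the ratio: y/x = [(1/3)·P_x/P_y]^(0.25).
Substitute y = (y/x)·x into the budget: x* = M/(P_x + P_y·(y/x)).
Numerically y/x = 0.635142, so x* = 165/(10.35 + 21.2·0.635142) = 6.9284.
At M' = 429: x* = 18.0138. Change: 18.0138 − 6.9284 = 11.0854.

Δx* = 11.0854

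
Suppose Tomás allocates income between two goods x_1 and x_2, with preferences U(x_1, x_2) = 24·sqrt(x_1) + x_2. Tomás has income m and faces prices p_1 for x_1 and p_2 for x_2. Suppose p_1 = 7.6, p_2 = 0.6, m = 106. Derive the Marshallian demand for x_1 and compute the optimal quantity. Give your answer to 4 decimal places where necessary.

Set MRS = p_1/p_2: 12·x_1^(−1/2) = p_1/p_2.
Solve: √x_1 = 12·p_2/p_1, so x_1*(p_1,p_2) = (12·p_2/p_1)², and x_2* = (m − p_1·x_1*)/p_2.
Plugging in: x_1* = (12·0.6/7.6)² = 0.8975.

x_1* = 0.8975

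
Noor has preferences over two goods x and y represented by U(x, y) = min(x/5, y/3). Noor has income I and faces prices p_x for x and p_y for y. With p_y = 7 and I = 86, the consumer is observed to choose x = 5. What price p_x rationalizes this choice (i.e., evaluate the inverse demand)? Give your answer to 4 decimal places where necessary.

p_x = 13

Leontief preferences: the optimum is at the kink where x/5 = y/3, i.e. y = (3/5)·x.
Budget: p_x·x + p_y·(3/5)·x = I, so (5·p_x + 3·p_y)·x = 5·I.
Demand: x*(p_x,p_y,I) = 5·I/(5·p_x + 3·p_y), y* = 3·I/(5·p_x + 3·p_y).
Set x* = 5 in the demand function and solve for p_x: p_x = 13.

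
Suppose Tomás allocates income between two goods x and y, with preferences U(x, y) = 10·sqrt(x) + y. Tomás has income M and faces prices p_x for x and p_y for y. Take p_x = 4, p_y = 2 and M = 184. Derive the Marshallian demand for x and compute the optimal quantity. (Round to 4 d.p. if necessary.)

x* = 6.25

Utility is quasi-linear in y; the FOC for x is 5/√x = p_x/p_y.
Thus x* = (5·p_y/p_x)² — independent of M — with the rest of income spent on y.
Plugging in: x* = (5·2/4)² = 6.25.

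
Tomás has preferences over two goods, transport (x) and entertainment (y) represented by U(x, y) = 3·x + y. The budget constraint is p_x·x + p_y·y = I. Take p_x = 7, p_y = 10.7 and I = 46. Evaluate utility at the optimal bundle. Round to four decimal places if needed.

V = 19.7143

Perfect substitutes: compare marginal utility per dollar. 3/p_x vs 1/p_y → 0.4286 vs 0.0935.
x gives more utility per dollar, so spend all income on x: x* = I/p_x, y* = 0.
Numerically: x* = 6.5714, y* = 0.
Utility at the optimum: U(6.5714, 0) = 19.7143.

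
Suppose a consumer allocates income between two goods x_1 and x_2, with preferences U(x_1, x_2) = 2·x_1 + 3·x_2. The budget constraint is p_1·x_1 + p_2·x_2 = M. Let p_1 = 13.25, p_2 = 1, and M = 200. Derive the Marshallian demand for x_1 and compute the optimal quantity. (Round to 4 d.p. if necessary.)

x_1* = 0

Perfect substitutes: compare marginal utility per dollar. 2/p_1 vs 3/p_2 → 0.1509 vs 3.
x_2 gives more utility per dollar, so spend all income on x_2: x_2* = M/p_2, x_1* = 0.
Numerically: x_1* = 0, x_2* = 200.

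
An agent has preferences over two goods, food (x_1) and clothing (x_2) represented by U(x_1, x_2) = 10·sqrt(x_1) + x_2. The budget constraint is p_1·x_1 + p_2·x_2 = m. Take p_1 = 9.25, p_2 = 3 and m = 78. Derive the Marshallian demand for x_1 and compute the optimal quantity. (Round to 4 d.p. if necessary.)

Set MRS = p_1/p_2: 5·x_1^(−1/2) = p_1/p_2.
Solve: √x_1 = 5·p_2/p_1, so x_1*(p_1,p_2) = (5·p_2/p_1)², and x_2* = (m − p_1·x_1*)/p_2.
Plugging in: x_1* = (5·3/9.25)² = 2.6297.

x_1* = 2.6297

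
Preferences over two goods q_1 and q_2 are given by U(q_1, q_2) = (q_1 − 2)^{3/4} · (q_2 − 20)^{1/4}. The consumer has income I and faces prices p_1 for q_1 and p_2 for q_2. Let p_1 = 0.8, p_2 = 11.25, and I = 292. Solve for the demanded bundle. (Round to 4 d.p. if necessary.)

q_1* = 63.3125, q_2* = 21.4533

Let q_1' = q_1−2, q_2' = q_2−20. MRS = 3·q_2'/q_1' = p_1/p_2.
Substituting into the budget: q_1* = 2 + 0.75·(I − 2·p_1 − 20·p_2)/p_1, and q_2* = 20 + 0.25·(…)/p_2.
Discretionary income = 292 − 2·0.8 − 20·11.25 = 65.4; q_1* = 2 + 0.75·65.4/0.8 = 63.3125; q_2* = 20 + 0.25·65.4/11.25 = 21.4533.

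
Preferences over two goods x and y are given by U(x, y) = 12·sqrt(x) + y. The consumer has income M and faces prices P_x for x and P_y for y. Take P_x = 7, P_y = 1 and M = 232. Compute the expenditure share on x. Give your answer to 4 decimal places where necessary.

share on x = 0.0222

Utility is quasi-linear in y; the FOC for x is 6/√x = P_x/P_y.
Thus x* = (6·P_y/P_x)² — independent of M — with the rest of income spent on y.
Plugging in: x* = (6·1/7)² = 0.7347, y* = 226.8571.
Expenditure on x: 7·0.7347 = 5.1429; share = 0.0222.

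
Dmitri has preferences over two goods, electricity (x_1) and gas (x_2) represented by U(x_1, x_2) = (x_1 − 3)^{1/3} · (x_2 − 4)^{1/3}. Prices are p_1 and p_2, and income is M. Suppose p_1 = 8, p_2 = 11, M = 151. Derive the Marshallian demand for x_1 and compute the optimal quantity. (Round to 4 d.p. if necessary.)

x_1* = 8.1875

Discretionary income = 151 − 3·8 − 4·11 = 83; x_1* = 3 + 0.5·83/8 = 8.1875.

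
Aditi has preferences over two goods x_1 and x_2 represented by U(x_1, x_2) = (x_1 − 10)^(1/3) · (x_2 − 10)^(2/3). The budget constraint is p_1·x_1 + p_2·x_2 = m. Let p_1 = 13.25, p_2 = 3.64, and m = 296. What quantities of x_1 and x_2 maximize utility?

x_1* = 13.1975, x_2* = 33.2784

Let x_1' = x_1−10, x_2' = x_2−10. MRS = (1/2)·x_2'/x_1' = p_1/p_2.
After buying the subsistence bundle (10, 10), a share 1/3 of the remaining income goes to x_1: x_1* = 10 + 1/3·(m − 10p_1 − 10p_2)/p_1.
Discretionary income = 296 − 10·13.25 − 10·3.64 = 127.1; x_1* = 10 + 1/3·127.1/13.25 = 13.1975; x_2* = 10 + 2/3·127.1/3.64 = 33.2784.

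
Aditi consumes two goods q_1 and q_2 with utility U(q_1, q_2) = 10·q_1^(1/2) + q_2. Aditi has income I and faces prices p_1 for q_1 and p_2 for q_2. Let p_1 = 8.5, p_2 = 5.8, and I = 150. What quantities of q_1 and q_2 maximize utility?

q_1* = 11.6401, q_2* = 8.8032

Utility is quasi-linear in q_2; the FOC for q_1 is 5/√q_1 = p_1/p_2.
Thus q_1* = (5·p_2/p_1)² — independent of I — with the rest of income spent on q_2.
Plugging in: q_1* = (5·5.8/8.5)² = 11.6401, q_2* = 8.8032.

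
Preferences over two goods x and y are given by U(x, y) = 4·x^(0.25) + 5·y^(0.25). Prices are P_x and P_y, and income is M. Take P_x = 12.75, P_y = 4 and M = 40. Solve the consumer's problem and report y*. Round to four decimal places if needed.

y* = 6.6462

MRS = MU_x/MU_y = (4/5)·(y/x)^(0.75). Set equal to P_x/P_y.
Hence y/x = ((5/4)·P_x/P_y)^(1/(0.75)), i.e. raised to the 4/3 power.
With the ratio pinned down, the budget gives x* = M/(P_x + P_y·(y/x)) and y* = (y/x)·x*.
Numerically y/x = 6.316555, so x* = 40/(12.75 + 4·6.316555) = 1.0522 and y* = 6.316555·1.0522 = 6.6462.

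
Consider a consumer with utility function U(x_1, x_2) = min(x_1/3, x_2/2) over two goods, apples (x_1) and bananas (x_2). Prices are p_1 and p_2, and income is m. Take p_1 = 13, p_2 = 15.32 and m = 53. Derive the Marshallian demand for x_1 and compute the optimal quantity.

x_1* = 2.2832

Here 3·13 + 2·15.32 = 69.64, giving x_1* = 2.2832.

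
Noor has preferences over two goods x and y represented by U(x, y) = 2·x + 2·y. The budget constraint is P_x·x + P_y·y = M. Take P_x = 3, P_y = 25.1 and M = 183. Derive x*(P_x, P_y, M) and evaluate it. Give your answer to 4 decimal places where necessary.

Numerically: x* = 61, y* = 0.

x* = 61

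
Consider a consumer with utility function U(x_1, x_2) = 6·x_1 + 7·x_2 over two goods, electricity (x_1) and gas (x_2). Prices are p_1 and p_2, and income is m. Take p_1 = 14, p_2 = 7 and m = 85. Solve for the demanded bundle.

Perfect substitutes: compare marginal utility per dollar. 6/p_1 vs 7/p_2 → 0.4286 vs 1.
x_2 gives more utility per dollar, so spend all income on x_2: x_2* = m/p_2, x_1* = 0.
Numerically: x_1* = 0, x_2* = 12.1429.

x_1* = 0, x_2* = 12.1429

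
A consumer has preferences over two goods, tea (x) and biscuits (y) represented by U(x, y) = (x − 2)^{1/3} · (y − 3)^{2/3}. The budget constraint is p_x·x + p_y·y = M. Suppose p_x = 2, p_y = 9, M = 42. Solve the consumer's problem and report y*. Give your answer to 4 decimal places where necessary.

This is Cobb-Douglas in (x−2, y−3): tangency gives 1/3·p_y·(y−3) = 2/3·p_x·(x−2).
After buying the subsistence bundle (2, 3), a share 1/3 of the remaining income goes to x: x* = 2 + 1/3·(M − 2p_x − 3p_y)/p_x.
Discretionary income = 42 − 2·2 − 3·9 = 11; y* = 3 + 2/3·11/9 = 3.8148.

y* = 3.8148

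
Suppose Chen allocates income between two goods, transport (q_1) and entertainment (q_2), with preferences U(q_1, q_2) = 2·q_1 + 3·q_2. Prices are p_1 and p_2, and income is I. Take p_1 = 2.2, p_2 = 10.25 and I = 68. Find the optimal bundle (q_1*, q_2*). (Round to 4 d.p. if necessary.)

Linear utility — the consumer picks whichever good has higher MU/price: 2/2.2 = 0.9091 vs 3/10.25 = 0.2927.
q_1 gives more utility per dollar, so spend all income on q_1: q_1* = I/p_1, q_2* = 0.
Numerically: q_1* = 30.9091, q_2* = 0.

q_1* = 30.9091, q_2* = 0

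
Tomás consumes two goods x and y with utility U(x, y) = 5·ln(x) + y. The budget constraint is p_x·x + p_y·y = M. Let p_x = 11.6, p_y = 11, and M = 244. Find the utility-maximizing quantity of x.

x* = 4.7414

Set MRS = p_x/p_y: (5/x)/1 = p_x/p_y.
So x*(p_x,p_y) = 5·p_y/p_x, independent of income; and y* = (M − 5·p_y)/p_y.
At the given prices: x* = 5·11/11.6 = 4.7414.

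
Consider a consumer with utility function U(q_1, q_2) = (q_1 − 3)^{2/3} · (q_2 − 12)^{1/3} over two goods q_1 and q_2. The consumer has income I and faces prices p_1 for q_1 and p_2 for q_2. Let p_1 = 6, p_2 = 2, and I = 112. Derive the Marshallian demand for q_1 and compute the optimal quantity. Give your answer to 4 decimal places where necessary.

MRS = 2·(q_2−12)/(q_1−3). Tangency with p_1/p_2 gives q_2−12 = (1/2)·(p_1/p_2)·(q_1−3).
Substituting into the budget: q_1* = 3 + 2/3·(I − 3·p_1 − 12·p_2)/p_1, and q_2* = 12 + 1/3·(…)/p_2.
Discretionary income = 112 − 3·6 − 12·2 = 70; q_1* = 3 + 2/3·70/6 = 10.7778.

q_1* = 10.7778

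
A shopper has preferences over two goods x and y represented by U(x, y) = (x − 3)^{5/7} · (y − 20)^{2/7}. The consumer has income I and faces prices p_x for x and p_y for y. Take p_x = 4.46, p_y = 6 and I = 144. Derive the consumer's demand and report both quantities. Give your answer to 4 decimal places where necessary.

MRS = (5/2)·(y−20)/(x−3). Tangency with p_x/p_y gives y−20 = (2/5)·(p_x/p_y)·(x−3).
Substituting into the budget: x* = 3 + 5/7·(I − 3·p_x − 20·p_y)/p_x, and y* = 20 + 2/7·(…)/p_y.
Discretionary income = 144 − 3·4.46 − 20·6 = 10.62; x* = 3 + 5/7·10.62/4.46 = 4.7008; y* = 20 + 2/7·10.62/6 = 20.5057.

x* = 4.7008, y* = 20.5057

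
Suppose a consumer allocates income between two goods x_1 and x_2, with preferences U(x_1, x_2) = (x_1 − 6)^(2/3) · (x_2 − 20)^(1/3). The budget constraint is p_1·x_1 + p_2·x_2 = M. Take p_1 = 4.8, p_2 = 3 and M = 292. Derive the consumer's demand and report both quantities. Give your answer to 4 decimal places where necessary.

Let x_1' = x_1−6, x_2' = x_2−20. MRS = 2·x_2'/x_1' = p_1/p_2.
Substituting into the budget: x_1* = 6 + 2/3·(M − 6·p_1 − 20·p_2)/p_1, and x_2* = 20 + 1/3·(…)/p_2.
Discretionary income = 292 − 6·4.8 − 20·3 = 203.2; x_1* = 6 + 2/3·203.2/4.8 = 34.2222; x_2* = 20 + 1/3·203.2/3 = 42.5778.

x_1* = 34.2222, x_2* = 42.5778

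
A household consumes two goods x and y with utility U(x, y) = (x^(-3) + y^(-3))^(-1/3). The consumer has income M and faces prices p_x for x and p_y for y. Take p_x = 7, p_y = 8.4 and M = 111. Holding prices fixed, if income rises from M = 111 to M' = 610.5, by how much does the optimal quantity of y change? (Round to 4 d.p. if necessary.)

Δy* = 31.7618

MU_x ∝ x^(-4), MU_y ∝ y^(-4), so MRS = (y/x)^(4) = p_x/p_y.
Solve for the ratio: y/x = [p_x/p_y]^(0.25).
Substitute y = (y/x)·x into the budget: x* = M/(p_x + p_y·(y/x)).
Numerically y/x = 0.955443, so x* = 111/(7 + 8.4·0.955443) = 7.3873 and y* = 0.955443·7.3873 = 7.0582.
At M' = 610.5: y* = 38.82. Change: 38.82 − 7.0582 = 31.7618.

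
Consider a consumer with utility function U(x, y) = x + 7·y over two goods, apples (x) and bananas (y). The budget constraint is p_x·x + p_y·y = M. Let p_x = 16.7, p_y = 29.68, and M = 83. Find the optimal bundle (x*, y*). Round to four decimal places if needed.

x* = 0, y* = 2.7965

y gives more utility per dollar, so spend all income on y: y* = M/p_y, x* = 0.
Numerically: x* = 0, y* = 2.7965.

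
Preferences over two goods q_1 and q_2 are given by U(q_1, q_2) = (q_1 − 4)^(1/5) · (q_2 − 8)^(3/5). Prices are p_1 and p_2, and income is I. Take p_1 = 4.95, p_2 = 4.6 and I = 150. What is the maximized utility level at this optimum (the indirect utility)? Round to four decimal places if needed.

V = 6.9876

This is Cobb-Douglas in (q_1−4, q_2−8): tangency gives 0.2·p_2·(q_2−8) = 0.6·p_1·(q_1−4).
Substituting into the budget: q_1* = 4 + 0.25·(I − 4·p_1 − 8·p_2)/p_1, and q_2* = 8 + 0.75·(…)/p_2.
Discretionary income = 150 − 4·4.95 − 8·4.6 = 93.4; q_1* = 4 + 0.25·93.4/4.95 = 8.7172; q_2* = 8 + 0.75·93.4/4.6 = 23.2283.
Utility at the optimum: U(8.7172, 23.2283) = 6.9876.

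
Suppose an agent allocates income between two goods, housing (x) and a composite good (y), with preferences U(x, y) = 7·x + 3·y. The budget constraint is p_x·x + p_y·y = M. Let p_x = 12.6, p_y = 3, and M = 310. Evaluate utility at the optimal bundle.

Perfect substitutes: compare marginal utility per dollar. 7/p_x vs 3/p_y → 0.5556 vs 1.
y gives more utility per dollar, so spend all income on y: y* = M/p_y, x* = 0.
Numerically: x* = 0, y* = 103.3333.
Utility at the optimum: U(0, 103.3333) = 310.

V = 310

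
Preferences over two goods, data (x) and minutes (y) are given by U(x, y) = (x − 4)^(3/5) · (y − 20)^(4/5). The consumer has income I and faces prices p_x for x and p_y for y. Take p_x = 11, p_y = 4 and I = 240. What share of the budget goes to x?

This is Cobb-Douglas in (x−4, y−20): tangency gives 0.6·p_y·(y−20) = 0.8·p_x·(x−4).
After buying the subsistence bundle (4, 20), a share 3/7 of the remaining income goes to x: x* = 4 + 3/7·(I − 4p_x − 20p_y)/p_x.
Discretionary income = 240 − 4·11 − 20·4 = 116; x* = 4 + 3/7·116/11 = 8.5195; y* = 20 + 4/7·116/4 = 36.5714.
Expenditure on x: 11·8.5195 = 93.7143; share = 0.3905.

share on x = 0.3905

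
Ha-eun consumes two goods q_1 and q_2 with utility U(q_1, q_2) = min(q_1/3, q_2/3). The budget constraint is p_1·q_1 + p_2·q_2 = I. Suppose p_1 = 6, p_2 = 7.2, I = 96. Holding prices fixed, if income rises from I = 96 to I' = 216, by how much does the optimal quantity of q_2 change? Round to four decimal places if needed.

Δq_2* = 9.0909

Leontief preferences: the optimum is at the kink where q_1/3 = q_2/3, i.e. q_2 = q_1.
Budget: p_1·q_1 + p_2·q_1 = I, so (3·p_1 + 3·p_2)·q_1 = 3·I.
Demand: q_1*(p_1,p_2,I) = 3·I/(3·p_1 + 3·p_2), q_2* = 3·I/(3·p_1 + 3·p_2).
Here 3·6 + 3·7.2 = 39.6, giving q_2* = 7.2727.
At I' = 216: q_2* = 16.3636. Change: 16.3636 − 7.2727 = 9.0909.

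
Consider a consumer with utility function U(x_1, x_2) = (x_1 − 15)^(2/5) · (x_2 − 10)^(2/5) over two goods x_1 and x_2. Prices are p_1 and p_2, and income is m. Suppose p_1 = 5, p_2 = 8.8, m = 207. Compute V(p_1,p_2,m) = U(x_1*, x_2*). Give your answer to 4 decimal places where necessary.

V = 2.6095

MRS = (x_2−10)/(x_1−15). Tangency with p_1/p_2 gives x_2−10 = (p_1/p_2)·(x_1−15).
Substituting into the budget: x_1* = 15 + 0.5·(m − 15·p_1 − 10·p_2)/p_1, and x_2* = 10 + 0.5·(…)/p_2.
Discretionary income = 207 − 15·5 − 10·8.8 = 44; x_1* = 15 + 0.5·44/5 = 19.4; x_2* = 10 + 0.5·44/8.8 = 12.5.
Utility at the optimum: U(19.4, 12.5) = 2.6095.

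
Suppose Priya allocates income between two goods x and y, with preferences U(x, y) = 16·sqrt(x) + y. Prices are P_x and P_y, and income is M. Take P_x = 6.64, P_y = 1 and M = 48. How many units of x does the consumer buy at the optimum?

MU_x = 8/√x, MU_y = 1. Tangency: 8/√x = P_x/P_y.
Solve: √x = 8·P_y/P_x, so x*(P_x,P_y) = (8·P_y/P_x)², and y* = (M − P_x·x*)/P_y.
Plugging in: x* = (8·1/6.64)² = 1.4516.

x* = 1.4516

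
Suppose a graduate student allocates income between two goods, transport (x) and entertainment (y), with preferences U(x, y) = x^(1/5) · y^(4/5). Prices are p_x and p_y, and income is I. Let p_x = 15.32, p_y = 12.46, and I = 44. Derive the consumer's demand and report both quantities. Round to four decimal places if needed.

x* = 0.5744, y* = 2.825

The MRS is (1/4)·y/x. Set MRS = p_x/p_y.
Rearranging, p_y·y = 4·p_x·x. Substituting into the budget gives p_x·x·(1 + 4) = I.
Demand: x*(p_x,p_y,I) = 0.2·I/p_x and y* = 0.8·I/p_y.
At p_x=15.32, p_y=12.46, I=44: x* = 0.2·44/15.32 = 0.5744, y* = 2.825.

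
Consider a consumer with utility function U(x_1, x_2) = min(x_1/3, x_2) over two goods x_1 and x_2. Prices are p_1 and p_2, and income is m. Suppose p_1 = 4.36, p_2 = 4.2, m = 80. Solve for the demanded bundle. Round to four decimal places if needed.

With perfect complements, no substitution: consume in ratio x_1:x_2 = 3:1.
Budget: p_1·x_1 + p_2·(1/3)·x_1 = m, so (3·p_1 + p_2)·x_1 = 3·m.
Demand: x_1*(p_1,p_2,m) = 3·m/(3·p_1 + p_2), x_2* = m/(3·p_1 + p_2).
Here 3·4.36 + 4.2 = 17.28, giving x_1* = 13.8889 and x_2* = 4.6296.

x_1* = 13.8889, x_2* = 4.6296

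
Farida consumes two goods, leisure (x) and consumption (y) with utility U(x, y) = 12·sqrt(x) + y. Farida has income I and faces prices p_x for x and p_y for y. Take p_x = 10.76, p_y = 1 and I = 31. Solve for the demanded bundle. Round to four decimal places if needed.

x* = 0.3109, y* = 27.6543

Thus x* = (6·p_y/p_x)² — independent of I — with the rest of income spent on y.
Plugging in: x* = (6·1/10.76)² = 0.3109, y* = 27.6543.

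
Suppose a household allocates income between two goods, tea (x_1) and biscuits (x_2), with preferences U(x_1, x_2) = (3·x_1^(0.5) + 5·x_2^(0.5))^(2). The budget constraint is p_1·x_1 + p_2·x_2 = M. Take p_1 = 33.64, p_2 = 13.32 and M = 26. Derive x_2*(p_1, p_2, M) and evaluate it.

From the CES first-order condition, (3/5)·(x_2/x_1)^(0.5) = p_1/p_2.
Hence x_2/x_1 = ((5/3)·p_1/p_2)^(1/(0.5)), i.e. raised to the 2 power.
Substitute x_2 = (x_2/x_1)·x_1 into the budget: x_1* = M/(p_1 + p_2·(x_2/x_1)).
Numerically x_2/x_1 = 17.717442, so x_1* = 26/(33.64 + 13.32·17.717442) = 0.0964 and x_2* = 17.717442·0.0964 = 1.7084.

x_2* = 1.7084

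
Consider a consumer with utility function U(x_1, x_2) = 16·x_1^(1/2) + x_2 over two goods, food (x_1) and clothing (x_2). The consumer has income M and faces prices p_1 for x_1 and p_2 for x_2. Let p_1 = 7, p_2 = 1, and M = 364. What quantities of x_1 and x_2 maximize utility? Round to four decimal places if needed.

x_1* = 1.3061, x_2* = 354.8571

MU_x_1 = 8/√x_1, MU_x_2 = 1. Tangency: 8/√x_1 = p_1/p_2.
Solve: √x_1 = 8·p_2/p_1, so x_1*(p_1,p_2) = (8·p_2/p_1)², and x_2* = (M − p_1·x_1*)/p_2.
Plugging in: x_1* = (8·1/7)² = 1.3061, x_2* = 354.8571.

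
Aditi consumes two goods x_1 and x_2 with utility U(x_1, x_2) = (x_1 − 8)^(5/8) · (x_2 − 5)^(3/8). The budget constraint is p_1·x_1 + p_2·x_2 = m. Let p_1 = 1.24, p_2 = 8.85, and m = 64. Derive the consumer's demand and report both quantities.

Let x_1' = x_1−8, x_2' = x_2−5. MRS = (5/3)·x_2'/x_1' = p_1/p_2.
After buying the subsistence bundle (8, 5), a share 0.625 of the remaining income goes to x_1: x_1* = 8 + 0.625·(m − 8p_1 − 5p_2)/p_1.
Discretionary income = 64 − 8·1.24 − 5·8.85 = 9.83; x_1* = 8 + 0.625·9.83/1.24 = 12.9546; x_2* = 5 + 0.375·9.83/8.85 = 5.4165.

x_1* = 12.9546, x_2* = 5.4165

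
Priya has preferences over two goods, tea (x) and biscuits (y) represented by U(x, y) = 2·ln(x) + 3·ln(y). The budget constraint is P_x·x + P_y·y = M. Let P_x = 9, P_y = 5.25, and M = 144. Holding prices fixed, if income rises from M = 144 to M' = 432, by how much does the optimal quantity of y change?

Δy* = 32.9143

The MRS is (2/3)·y/x. Set MRS = P_x/P_y.
So 2·P_y·y = 3·P_x·x; combined with the budget, a share 0.4 of income goes to x.
Demand: x*(P_x,P_y,M) = 0.4·M/P_x and y* = 0.6·M/P_y.
At P_x=9, P_y=5.25, M=144: y* = 0.6·144/5.25 = 16.4571.
At M' = 432: y* = 49.3714. Change: 49.3714 − 16.4571 = 32.9143.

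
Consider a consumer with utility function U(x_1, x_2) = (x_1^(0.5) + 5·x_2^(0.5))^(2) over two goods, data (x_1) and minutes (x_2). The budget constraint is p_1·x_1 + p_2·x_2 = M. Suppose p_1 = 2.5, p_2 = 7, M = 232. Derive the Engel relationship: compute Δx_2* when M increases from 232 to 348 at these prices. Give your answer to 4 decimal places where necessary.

Numerically x_2/x_1 = 3.188776, so x_1* = 232/(2.5 + 7·3.188776) = 9.3468 and x_2* = 3.188776·9.3468 = 29.8047.
At M' = 348: x_2* = 44.7071. Change: 44.7071 − 29.8047 = 14.9024.

Δx_2* = 14.9024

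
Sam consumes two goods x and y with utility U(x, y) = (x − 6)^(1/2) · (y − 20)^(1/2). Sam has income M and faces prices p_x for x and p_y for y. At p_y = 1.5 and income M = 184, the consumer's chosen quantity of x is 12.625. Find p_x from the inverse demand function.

This is Cobb-Douglas in (x−6, y−20): tangency gives 0.5·p_y·(y−20) = 0.5·p_x·(x−6).
Substituting into the budget: x* = 6 + 0.5·(M − 6·p_x − 20·p_y)/p_x, and y* = 20 + 0.5·(…)/p_y.
Set x* = 12.625 in the demand function and solve for p_x: p_x = 8.

p_x = 8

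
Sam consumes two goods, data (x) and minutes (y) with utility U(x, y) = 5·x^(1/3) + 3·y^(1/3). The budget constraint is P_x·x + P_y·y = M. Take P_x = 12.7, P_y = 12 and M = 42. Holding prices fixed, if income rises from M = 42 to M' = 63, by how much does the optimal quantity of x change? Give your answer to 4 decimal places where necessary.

Δx* = 1.1187

From the CES first-order condition, (5/3)·(y/x)^(2/3) = P_x/P_y.
Solve for the ratio: y/x = [(3/5)·P_x/P_y]^(1.5).
With the ratio pinned down, the budget gives x* = M/(P_x + P_y·(y/x)) and y* = (y/x)·x*.
Numerically y/x = 0.506012, so x* = 42/(12.7 + 12·0.506012) = 2.2374.
At M' = 63: x* = 3.356. Change: 3.356 − 2.2374 = 1.1187.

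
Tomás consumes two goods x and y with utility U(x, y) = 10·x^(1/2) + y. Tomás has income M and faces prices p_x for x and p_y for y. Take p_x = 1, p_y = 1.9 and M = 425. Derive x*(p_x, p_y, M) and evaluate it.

x* = 90.25

Plugging in: x* = (5·1.9/1)² = 90.25.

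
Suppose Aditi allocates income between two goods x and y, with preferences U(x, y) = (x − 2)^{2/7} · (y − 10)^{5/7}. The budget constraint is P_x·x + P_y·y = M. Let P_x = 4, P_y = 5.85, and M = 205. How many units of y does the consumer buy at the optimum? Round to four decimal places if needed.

y* = 26.9109

Let x' = x−2, y' = y−10. MRS = (2/5)·y'/x' = P_x/P_y.
Substituting into the budget: x* = 2 + 2/7·(M − 2·P_x − 10·P_y)/P_x, and y* = 10 + 5/7·(…)/P_y.
Discretionary income = 205 − 2·4 − 10·5.85 = 138.5; y* = 10 + 5/7·138.5/5.85 = 26.9109.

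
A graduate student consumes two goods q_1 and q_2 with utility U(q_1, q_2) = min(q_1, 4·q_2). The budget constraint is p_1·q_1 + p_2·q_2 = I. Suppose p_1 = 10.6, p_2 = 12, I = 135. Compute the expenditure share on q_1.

share on q_1 = 0.7794

Leontief preferences: the optimum is at the kink where q_1/4 = q_2/1, i.e. q_2 = (1/4)·q_1.
Budget: p_1·q_1 + p_2·(1/4)·q_1 = I, so (4·p_1 + p_2)·q_1 = 4·I.
Demand: q_1*(p_1,p_2,I) = 4·I/(4·p_1 + p_2), q_2* = I/(4·p_1 + p_2).
Here 4·10.6 + 12 = 54.4, giving q_1* = 9.9265 and q_2* = 2.4816.
Expenditure on q_1: 10.6·9.9265 = 105.2206; share = 0.7794.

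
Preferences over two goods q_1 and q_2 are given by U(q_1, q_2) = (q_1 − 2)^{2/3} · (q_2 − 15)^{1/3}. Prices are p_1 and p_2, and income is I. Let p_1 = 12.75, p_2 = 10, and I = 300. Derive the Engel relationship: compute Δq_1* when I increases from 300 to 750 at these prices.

MRS = 2·(q_2−15)/(q_1−2). Tangency with p_1/p_2 gives q_2−15 = (1/2)·(p_1/p_2)·(q_1−2).
After buying the subsistence bundle (2, 15), a share 2/3 of the remaining income goes to q_1: q_1* = 2 + 2/3·(I − 2p_1 − 15p_2)/p_1.
Discretionary income = 300 − 2·12.75 − 15·10 = 124.5; q_1* = 2 + 2/3·124.5/12.75 = 8.5098.
At I' = 750: q_1* = 32.0392. Change: 32.0392 − 8.5098 = 23.5294.

Δq_1* = 23.5294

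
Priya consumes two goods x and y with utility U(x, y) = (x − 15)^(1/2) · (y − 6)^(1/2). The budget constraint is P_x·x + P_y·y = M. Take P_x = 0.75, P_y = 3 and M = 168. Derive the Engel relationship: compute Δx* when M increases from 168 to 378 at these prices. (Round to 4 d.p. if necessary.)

Δx* = 140

Let x' = x−15, y' = y−6. MRS = y'/x' = P_x/P_y.
Substituting into the budget: x* = 15 + 0.5·(M − 15·P_x − 6·P_y)/P_x, and y* = 6 + 0.5·(…)/P_y.
Discretionary income = 168 − 15·0.75 − 6·3 = 138.75; x* = 15 + 0.5·138.75/0.75 = 107.5.
At M' = 378: x* = 247.5. Change: 247.5 − 107.5 = 140.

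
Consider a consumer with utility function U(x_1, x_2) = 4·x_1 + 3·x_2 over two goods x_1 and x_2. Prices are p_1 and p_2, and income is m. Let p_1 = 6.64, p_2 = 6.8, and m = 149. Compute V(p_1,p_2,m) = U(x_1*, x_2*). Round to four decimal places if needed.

V = 89.759

Perfect substitutes: compare marginal utility per dollar. 4/p_1 vs 3/p_2 → 0.6024 vs 0.4412.
x_1 gives more utility per dollar, so spend all income on x_1: x_1* = m/p_1, x_2* = 0.
Numerically: x_1* = 22.4398, x_2* = 0.
Utility at the optimum: U(22.4398, 0) = 89.759.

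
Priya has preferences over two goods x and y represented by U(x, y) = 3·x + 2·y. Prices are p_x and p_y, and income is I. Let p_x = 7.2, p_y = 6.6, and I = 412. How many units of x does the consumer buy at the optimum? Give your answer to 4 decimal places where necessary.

x* = 57.2222

Linear utility — the consumer picks whichever good has higher MU/price: 3/7.2 = 0.4167 vs 2/6.6 = 0.303.
x gives more utility per dollar, so spend all income on x: x* = I/p_x, y* = 0.
Numerically: x* = 57.2222, y* = 0.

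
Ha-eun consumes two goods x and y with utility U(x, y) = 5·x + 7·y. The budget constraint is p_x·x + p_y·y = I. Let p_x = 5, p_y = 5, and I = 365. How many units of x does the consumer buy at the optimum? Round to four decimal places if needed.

x* = 0

Perfect substitutes: compare marginal utility per dollar. 5/p_x vs 7/p_y → 1 vs 1.4.
y gives more utility per dollar, so spend all income on y: y* = I/p_y, x* = 0.
Numerically: x* = 0, y* = 73.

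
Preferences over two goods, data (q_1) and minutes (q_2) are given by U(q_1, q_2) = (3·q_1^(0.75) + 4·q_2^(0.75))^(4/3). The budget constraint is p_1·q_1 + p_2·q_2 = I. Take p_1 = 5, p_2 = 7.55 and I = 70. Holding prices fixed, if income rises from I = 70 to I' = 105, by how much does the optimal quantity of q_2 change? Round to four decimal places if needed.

With the ratio pinned down, the budget gives q_1* = I/(p_1 + p_2·(q_2/q_1)) and q_2* = (q_2/q_1)·q_1*.
Numerically q_2/q_1 = 0.607921, so q_1* = 70/(5 + 7.55·0.607921) = 7.2994 and q_2* = 0.607921·7.2994 = 4.4375.
At I' = 105: q_2* = 6.6562. Change: 6.6562 − 4.4375 = 2.2187.

Δq_2* = 2.2187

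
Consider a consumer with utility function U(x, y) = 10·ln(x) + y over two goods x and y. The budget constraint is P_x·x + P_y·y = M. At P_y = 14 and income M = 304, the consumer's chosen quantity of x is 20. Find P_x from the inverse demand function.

Set MRS = P_x/P_y: (10/x)/1 = P_x/P_y.
So x*(P_x,P_y) = 10·P_y/P_x, independent of income; and y* = (M − 10·P_y)/P_y.
Set x* = 20 in the demand function and solve for P_x: P_x = 7.

P_x = 7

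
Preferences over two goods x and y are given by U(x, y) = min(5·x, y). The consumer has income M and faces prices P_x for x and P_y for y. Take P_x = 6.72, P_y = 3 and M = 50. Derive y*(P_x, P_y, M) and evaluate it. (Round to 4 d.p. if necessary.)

Leontief preferences: the optimum is at the kink where x/1 = y/5, i.e. y = 5·x.
Budget: P_x·x + P_y·5·x = M, so (P_x + 5·P_y)·x = M.
Demand: x*(P_x,P_y,M) = M/(P_x + 5·P_y), y* = 5·M/(P_x + 5·P_y).
Here 6.72 + 5·3 = 21.72, giving y* = 11.5101.

y* = 11.5101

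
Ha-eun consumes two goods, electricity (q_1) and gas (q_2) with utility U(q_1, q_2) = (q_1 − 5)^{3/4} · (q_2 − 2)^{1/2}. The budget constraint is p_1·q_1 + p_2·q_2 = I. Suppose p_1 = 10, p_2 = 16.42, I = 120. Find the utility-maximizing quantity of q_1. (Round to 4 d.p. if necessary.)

This is Cobb-Douglas in (q_1−5, q_2−2): tangency gives 0.75·p_2·(q_2−2) = 0.5·p_1·(q_1−5).
Substituting into the budget: q_1* = 5 + 0.6·(I − 5·p_1 − 2·p_2)/p_1, and q_2* = 2 + 0.4·(…)/p_2.
Discretionary income = 120 − 5·10 − 2·16.42 = 37.16; q_1* = 5 + 0.6·37.16/10 = 7.2296.

q_1* = 7.2296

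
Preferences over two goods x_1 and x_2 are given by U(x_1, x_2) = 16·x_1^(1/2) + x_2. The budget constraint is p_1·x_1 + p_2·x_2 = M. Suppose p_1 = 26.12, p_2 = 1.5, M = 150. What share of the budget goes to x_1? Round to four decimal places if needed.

Utility is quasi-linear in x_2; the FOC for x_1 is 8/√x_1 = p_1/p_2.
Solve: √x_1 = 8·p_2/p_1, so x_1*(p_1,p_2) = (8·p_2/p_1)², and x_2* = (M − p_1·x_1*)/p_2.
Plugging in: x_1* = (8·1.5/26.12)² = 0.2111, x_2* = 96.3247.
Expenditure on x_1: 26.12·0.2111 = 5.513; share = 0.0368.

share on x_1 = 0.0368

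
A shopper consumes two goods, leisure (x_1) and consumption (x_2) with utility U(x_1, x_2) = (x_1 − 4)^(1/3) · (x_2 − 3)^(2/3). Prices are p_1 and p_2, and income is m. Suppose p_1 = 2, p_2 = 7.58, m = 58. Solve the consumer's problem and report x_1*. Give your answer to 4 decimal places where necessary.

x_1* = 8.5433

MRS = (1/2)·(x_2−3)/(x_1−4). Tangency with p_1/p_2 gives x_2−3 = 2·(p_1/p_2)·(x_1−4).
Substituting into the budget: x_1* = 4 + 1/3·(m − 4·p_1 − 3·p_2)/p_1, and x_2* = 3 + 2/3·(…)/p_2.
Discretionary income = 58 − 4·2 − 3·7.58 = 27.26; x_1* = 4 + 1/3·27.26/2 = 8.5433.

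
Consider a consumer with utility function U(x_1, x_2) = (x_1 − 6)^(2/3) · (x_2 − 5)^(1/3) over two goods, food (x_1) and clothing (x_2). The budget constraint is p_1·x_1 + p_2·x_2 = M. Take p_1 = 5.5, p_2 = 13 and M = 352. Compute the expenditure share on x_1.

This is Cobb-Douglas in (x_1−6, x_2−5): tangency gives 2/3·p_2·(x_2−5) = 1/3·p_1·(x_1−6).
Substituting into the budget: x_1* = 6 + 2/3·(M − 6·p_1 − 5·p_2)/p_1, and x_2* = 5 + 1/3·(…)/p_2.
Discretionary income = 352 − 6·5.5 − 5·13 = 254; x_1* = 6 + 2/3·254/5.5 = 36.7879; x_2* = 5 + 1/3·254/13 = 11.5128.
Expenditure on x_1: 5.5·36.7879 = 202.3333; share = 0.5748.

share on x_1 = 0.5748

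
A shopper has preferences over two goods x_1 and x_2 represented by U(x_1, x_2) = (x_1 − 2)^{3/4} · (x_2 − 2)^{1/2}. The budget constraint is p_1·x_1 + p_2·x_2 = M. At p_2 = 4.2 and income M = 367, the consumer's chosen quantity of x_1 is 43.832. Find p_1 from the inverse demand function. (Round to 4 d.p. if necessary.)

p_1 = 5

This is Cobb-Douglas in (x_1−2, x_2−2): tangency gives 0.75·p_2·(x_2−2) = 0.5·p_1·(x_1−2).
Substituting into the budget: x_1* = 2 + 0.6·(M − 2·p_1 − 2·p_2)/p_1, and x_2* = 2 + 0.4·(…)/p_2.
Set x_1* = 43.832 in the demand function and solve for p_1: p_1 = 5.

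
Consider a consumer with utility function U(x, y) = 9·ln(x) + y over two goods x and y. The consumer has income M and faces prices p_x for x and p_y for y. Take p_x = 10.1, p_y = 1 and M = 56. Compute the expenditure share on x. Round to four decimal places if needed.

So x*(p_x,p_y) = 9·p_y/p_x, independent of income; and y* = (M − 9·p_y)/p_y.
At the given prices: x* = 9·1/10.1 = 0.8911, and y* = 47.
Expenditure on x: 10.1·0.8911 = 9; share = 0.1607.

share on x = 0.1607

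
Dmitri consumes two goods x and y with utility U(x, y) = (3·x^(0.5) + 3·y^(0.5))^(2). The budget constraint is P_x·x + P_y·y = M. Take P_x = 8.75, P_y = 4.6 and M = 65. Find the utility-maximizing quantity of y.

y* = 9.2615

With the ratio pinned down, the budget gives x* = M/(P_x + P_y·(y/x)) and y* = (y/x)·x*.
Numerically y/x = 3.618266, so x* = 65/(8.75 + 4.6·3.618266) = 2.5597 and y* = 3.618266·2.5597 = 9.2615.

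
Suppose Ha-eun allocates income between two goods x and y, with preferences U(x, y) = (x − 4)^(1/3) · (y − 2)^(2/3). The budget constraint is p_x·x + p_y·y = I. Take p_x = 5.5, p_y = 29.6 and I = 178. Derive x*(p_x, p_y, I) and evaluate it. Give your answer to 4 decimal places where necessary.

This is Cobb-Douglas in (x−4, y−2): tangency gives 1/3·p_y·(y−2) = 2/3·p_x·(x−4).
After buying the subsistence bundle (4, 2), a share 1/3 of the remaining income goes to x: x* = 4 + 1/3·(I − 4p_x − 2p_y)/p_x.
Discretionary income = 178 − 4·5.5 − 2·29.6 = 96.8; x* = 4 + 1/3·96.8/5.5 = 9.8667.

x* = 9.8667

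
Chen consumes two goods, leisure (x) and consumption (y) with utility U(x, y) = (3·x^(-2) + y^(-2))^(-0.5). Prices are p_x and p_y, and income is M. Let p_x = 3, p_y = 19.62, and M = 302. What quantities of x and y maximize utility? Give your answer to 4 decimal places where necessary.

x* = 29.3933, y* = 10.8981

With the ratio pinned down, the budget gives x* = M/(p_x + p_y·(y/x)) and y* = (y/x)·x*.
Numerically y/x = 0.370766, so x* = 302/(3 + 19.62·0.370766) = 29.3933 and y* = 0.370766·29.3933 = 10.8981.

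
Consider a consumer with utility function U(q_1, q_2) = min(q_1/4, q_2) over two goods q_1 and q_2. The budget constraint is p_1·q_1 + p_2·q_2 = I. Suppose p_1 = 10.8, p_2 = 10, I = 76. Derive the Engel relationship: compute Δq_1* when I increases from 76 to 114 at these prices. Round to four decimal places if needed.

Δq_1* = 2.8571

Demand: q_1*(p_1,p_2,I) = 4·I/(4·p_1 + p_2), q_2* = I/(4·p_1 + p_2).
Here 4·10.8 + 10 = 53.2, giving q_1* = 5.7143.
At I' = 114: q_1* = 8.5714. Change: 8.5714 − 5.7143 = 2.8571.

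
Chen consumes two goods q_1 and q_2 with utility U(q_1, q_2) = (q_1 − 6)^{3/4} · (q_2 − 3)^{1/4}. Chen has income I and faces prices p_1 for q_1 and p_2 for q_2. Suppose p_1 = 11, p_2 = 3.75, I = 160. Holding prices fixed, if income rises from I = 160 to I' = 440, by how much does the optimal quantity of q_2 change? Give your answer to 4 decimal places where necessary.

Δq_2* = 18.6667

Let q_1' = q_1−6, q_2' = q_2−3. MRS = 3·q_2'/q_1' = p_1/p_2.
After buying the subsistence bundle (6, 3), a share 0.75 of the remaining income goes to q_1: q_1* = 6 + 0.75·(I − 6p_1 − 3p_2)/p_1.
Discretionary income = 160 − 6·11 − 3·3.75 = 82.75; q_2* = 3 + 0.25·82.75/3.75 = 8.5167.
At I' = 440: q_2* = 27.1833. Change: 27.1833 − 8.5167 = 18.6667.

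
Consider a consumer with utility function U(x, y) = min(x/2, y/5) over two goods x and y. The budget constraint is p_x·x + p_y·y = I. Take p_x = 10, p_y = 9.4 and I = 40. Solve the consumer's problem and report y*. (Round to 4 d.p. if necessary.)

With perfect complements, no substitution: consume in ratio x:y = 2:5.
Budget: p_x·x + p_y·(5/2)·x = I, so (2·p_x + 5·p_y)·x = 2·I.
Demand: x*(p_x,p_y,I) = 2·I/(2·p_x + 5·p_y), y* = 5·I/(2·p_x + 5·p_y).
Here 2·10 + 5·9.4 = 67, giving y* = 2.9851.

y* = 2.9851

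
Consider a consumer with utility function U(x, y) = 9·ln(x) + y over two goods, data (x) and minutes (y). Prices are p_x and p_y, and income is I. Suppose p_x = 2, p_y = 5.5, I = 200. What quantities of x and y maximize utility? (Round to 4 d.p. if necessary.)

x* = 24.75, y* = 27.3636

Set MRS = p_x/p_y: (9/x)/1 = p_x/p_y.
So x*(p_x,p_y) = 9·p_y/p_x, independent of income; and y* = (I − 9·p_y)/p_y.
At the given prices: x* = 9·5.5/2 = 24.75, and y* = 27.3636.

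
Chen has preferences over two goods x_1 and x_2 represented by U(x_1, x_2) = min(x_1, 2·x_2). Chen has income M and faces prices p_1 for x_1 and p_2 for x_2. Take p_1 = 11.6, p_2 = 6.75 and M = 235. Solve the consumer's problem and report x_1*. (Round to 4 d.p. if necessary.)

Here 2·11.6 + 6.75 = 29.95, giving x_1* = 15.6928.

x_1* = 15.6928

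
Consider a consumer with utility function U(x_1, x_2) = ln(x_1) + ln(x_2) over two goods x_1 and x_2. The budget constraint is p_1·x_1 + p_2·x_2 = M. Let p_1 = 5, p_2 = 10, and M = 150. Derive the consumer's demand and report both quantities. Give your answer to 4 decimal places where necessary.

x_1* = 15, x_2* = 7.5

Tangency: MRS = x_2/x_1 = p_1/p_2.
So p_2·x_2 = p_1·x_1; combined with the budget, a share 0.5 of income goes to x_1.
Demand: x_1*(p_1,p_2,M) = 0.5·M/p_1 and x_2* = 0.5·M/p_2.
At p_1=5, p_2=10, M=150: x_1* = 0.5·150/5 = 15, x_2* = 7.5.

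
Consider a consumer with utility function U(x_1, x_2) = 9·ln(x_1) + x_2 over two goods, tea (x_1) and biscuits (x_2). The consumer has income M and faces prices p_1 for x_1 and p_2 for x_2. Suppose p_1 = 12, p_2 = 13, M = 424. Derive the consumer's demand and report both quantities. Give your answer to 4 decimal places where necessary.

Set MRS = p_1/p_2: (9/x_1)/1 = p_1/p_2.
So x_1*(p_1,p_2) = 9·p_2/p_1, independent of income; and x_2* = (M − 9·p_2)/p_2.
At the given prices: x_1* = 9·13/12 = 9.75, and x_2* = 23.6154.

x_1* = 9.75, x_2* = 23.6154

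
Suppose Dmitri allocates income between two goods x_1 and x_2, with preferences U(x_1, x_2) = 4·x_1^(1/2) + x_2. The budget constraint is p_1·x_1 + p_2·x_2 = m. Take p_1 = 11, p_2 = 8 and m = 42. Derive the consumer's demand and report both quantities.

Set MRS = p_1/p_2: 2·x_1^(−1/2) = p_1/p_2.
Solve: √x_1 = 2·p_2/p_1, so x_1*(p_1,p_2) = (2·p_2/p_1)², and x_2* = (m − p_1·x_1*)/p_2.
Plugging in: x_1* = (2·8/11)² = 2.1157, x_2* = 2.3409.

x_1* = 2.1157, x_2* = 2.3409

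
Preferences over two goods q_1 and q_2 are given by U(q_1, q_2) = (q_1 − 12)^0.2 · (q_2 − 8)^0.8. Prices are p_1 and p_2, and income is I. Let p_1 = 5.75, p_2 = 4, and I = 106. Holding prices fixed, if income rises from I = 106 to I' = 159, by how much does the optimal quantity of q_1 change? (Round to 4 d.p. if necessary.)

Δq_1* = 1.8435

MRS = (1/4)·(q_2−8)/(q_1−12). Tangency with p_1/p_2 gives q_2−8 = 4·(p_1/p_2)·(q_1−12).
Substituting into the budget: q_1* = 12 + 0.2·(I − 12·p_1 − 8·p_2)/p_1, and q_2* = 8 + 0.8·(…)/p_2.
Discretionary income = 106 − 12·5.75 − 8·4 = 5; q_1* = 12 + 0.2·5/5.75 = 12.1739.
At I' = 159: q_1* = 14.0174. Change: 14.0174 − 12.1739 = 1.8435.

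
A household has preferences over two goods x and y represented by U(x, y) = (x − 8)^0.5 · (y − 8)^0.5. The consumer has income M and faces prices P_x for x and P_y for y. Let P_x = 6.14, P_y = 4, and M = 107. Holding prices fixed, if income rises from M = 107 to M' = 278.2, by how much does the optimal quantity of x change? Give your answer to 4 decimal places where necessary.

Δx* = 13.9414

MRS = (y−8)/(x−8). Tangency with P_x/P_y gives y−8 = (P_x/P_y)·(x−8).
After buying the subsistence bundle (8, 8), a share 0.5 of the remaining income goes to x: x* = 8 + 0.5·(M − 8P_x − 8P_y)/P_x.
Discretionary income = 107 − 8·6.14 − 8·4 = 25.88; x* = 8 + 0.5·25.88/6.14 = 10.1075.
At M' = 278.2: x* = 24.0489. Change: 24.0489 − 10.1075 = 13.9414.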